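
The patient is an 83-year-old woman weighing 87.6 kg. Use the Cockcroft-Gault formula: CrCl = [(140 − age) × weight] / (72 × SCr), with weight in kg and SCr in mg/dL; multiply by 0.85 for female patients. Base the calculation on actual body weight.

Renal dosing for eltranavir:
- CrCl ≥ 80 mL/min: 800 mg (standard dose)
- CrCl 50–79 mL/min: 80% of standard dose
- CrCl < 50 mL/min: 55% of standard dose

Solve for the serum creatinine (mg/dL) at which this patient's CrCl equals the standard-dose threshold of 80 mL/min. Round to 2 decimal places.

0.74 mg/dL

Standard dose requires CrCl ≥ 80 mL/min.
Set (140 − 83) × 87.6 × 0.85 / (72 × SCr) = 80
SCr = (140 − 83) × 87.6 × 0.85 / (72 × 80) = 0.737 mg/dL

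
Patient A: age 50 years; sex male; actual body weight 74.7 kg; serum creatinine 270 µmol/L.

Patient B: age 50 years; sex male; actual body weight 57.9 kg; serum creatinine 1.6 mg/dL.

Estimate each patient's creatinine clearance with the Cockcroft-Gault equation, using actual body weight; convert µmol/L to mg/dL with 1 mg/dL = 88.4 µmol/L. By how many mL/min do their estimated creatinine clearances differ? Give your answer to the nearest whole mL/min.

Patient A: SCr = 270 / 88.4 = 3.054 mg/dL
Patient A: CrCl = (140 − 50) × 74.7 / (72 × 3.054) = 6723.0 / 219.89 ≈ 30.6 mL/min
Patient B: CrCl = (140 − 50) × 57.9 / (72 × 1.6) = 5211.0 / 115.20 ≈ 45.2 mL/min
|30.6 − 45.2| = 14.6 mL/min

15 mL/min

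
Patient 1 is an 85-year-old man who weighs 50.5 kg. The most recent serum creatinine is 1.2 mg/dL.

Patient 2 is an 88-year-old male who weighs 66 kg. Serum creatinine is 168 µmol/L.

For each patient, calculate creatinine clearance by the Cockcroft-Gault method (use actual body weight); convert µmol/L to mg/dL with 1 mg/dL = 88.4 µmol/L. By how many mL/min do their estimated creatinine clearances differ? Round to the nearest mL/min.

7 mL/min

Patient 1: CrCl = (140 − 85) × 50.5 / (72 × 1.2) = 2777.5 / 86.40 ≈ 32.1 mL/min
Patient 2: SCr = 168 / 88.4 = 1.9 mg/dL
Patient 2: CrCl = (140 − 88) × 66 / (72 × 1.9) = 3432.0 / 136.80 ≈ 25.1 mL/min
|32.1 − 25.1| = 7.0 mL/min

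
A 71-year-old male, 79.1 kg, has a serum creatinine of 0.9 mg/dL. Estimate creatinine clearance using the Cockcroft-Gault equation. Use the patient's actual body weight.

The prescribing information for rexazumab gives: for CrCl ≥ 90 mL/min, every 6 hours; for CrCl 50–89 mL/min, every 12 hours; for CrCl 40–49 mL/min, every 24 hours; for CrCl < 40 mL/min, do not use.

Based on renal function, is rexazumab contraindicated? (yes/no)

no

CrCl = (140 − 71) × 79.1 / (72 × 0.9) = 5457.9 / 64.80 ≈ 84.2 mL/min
CrCl ≈ 84 mL/min, which is ≥ 40 mL/min.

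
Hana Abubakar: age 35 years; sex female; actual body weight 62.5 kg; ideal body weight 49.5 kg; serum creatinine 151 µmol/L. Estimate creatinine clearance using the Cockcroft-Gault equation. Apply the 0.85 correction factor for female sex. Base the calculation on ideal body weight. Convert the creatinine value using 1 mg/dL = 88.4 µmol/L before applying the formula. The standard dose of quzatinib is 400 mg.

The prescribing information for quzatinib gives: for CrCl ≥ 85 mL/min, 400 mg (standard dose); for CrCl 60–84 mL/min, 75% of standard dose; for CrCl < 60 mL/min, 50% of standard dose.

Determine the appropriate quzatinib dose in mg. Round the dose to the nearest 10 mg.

SCr = 151 / 88.4 = 1.708 mg/dL
CrCl = (140 − 35) × 49.5 / (72 × 1.708) × 0.85 = 5197.5 / 122.98 × 0.85 ≈ 35.9 mL/min
CrCl ≈ 36 mL/min → bracket < 60 mL/min.
50% of 400 mg = 200 mg

200 mg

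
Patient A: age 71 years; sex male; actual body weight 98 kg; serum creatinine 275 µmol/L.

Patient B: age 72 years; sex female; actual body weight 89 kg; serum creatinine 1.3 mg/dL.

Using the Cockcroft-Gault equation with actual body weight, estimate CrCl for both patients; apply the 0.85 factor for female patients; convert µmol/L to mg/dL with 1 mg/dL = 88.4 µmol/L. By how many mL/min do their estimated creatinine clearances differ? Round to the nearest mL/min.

25 mL/min

Patient A: SCr = 275 / 88.4 = 3.111 mg/dL
Patient A: CrCl = (140 − 71) × 98 / (72 × 3.111) = 6762.0 / 223.99 ≈ 30.2 mL/min
Patient B: CrCl = (140 − 72) × 89 / (72 × 1.3) × 0.85 = 6052.0 / 93.60 × 0.85 ≈ 55.0 mL/min
|30.2 − 55.0| = 24.8 mL/min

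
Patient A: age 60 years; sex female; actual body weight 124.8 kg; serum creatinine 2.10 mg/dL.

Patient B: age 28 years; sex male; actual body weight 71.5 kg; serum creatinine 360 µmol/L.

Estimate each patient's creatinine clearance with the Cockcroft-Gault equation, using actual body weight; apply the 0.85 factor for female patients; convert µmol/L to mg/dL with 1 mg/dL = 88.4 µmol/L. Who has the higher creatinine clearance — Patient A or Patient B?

Patient A: CrCl = (140 − 60) × 124.8 / (72 × 2.1) × 0.85 = 9984.0 / 151.20 × 0.85 ≈ 56.1 mL/min
Patient B: SCr = 360 / 88.4 = 4.072 mg/dL
Patient B: CrCl = (140 − 28) × 71.5 / (72 × 4.072) = 8008.0 / 293.18 ≈ 27.3 mL/min
56.1 vs 27.3 mL/min → Patient A is higher.

Patient A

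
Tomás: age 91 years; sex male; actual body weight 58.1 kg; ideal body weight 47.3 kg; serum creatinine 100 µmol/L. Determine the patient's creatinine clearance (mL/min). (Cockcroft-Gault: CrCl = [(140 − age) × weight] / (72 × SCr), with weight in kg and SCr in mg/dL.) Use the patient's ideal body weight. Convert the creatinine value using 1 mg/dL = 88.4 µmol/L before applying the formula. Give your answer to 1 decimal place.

28.5 mL/min

SCr = 100 / 88.4 = 1.131 mg/dL
CrCl = (140 − 91) × 47.3 / (72 × 1.131) = 2317.7 / 81.43 ≈ 28.5 mL/min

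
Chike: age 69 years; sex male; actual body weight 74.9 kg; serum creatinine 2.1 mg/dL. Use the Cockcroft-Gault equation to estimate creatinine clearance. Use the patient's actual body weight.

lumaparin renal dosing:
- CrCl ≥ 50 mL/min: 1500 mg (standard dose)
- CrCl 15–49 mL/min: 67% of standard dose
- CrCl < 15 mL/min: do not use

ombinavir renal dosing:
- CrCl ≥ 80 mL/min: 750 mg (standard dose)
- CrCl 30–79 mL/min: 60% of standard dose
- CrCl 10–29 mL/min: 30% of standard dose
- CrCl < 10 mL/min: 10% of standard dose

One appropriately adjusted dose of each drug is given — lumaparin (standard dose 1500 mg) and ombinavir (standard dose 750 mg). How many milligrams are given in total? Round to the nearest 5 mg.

1455 mg

CrCl = (140 − 69) × 74.9 / (72 × 2.1) = 5317.9 / 151.20 ≈ 35.2 mL/min
CrCl ≈ 35 mL/min.
lumaparin: 15–49 mL/min → 67% of 1500 mg = 1005 mg.
ombinavir: 30–79 mL/min → 60% of 750 mg = 450 mg.
Total = 1005 + 450 = 1455 mg.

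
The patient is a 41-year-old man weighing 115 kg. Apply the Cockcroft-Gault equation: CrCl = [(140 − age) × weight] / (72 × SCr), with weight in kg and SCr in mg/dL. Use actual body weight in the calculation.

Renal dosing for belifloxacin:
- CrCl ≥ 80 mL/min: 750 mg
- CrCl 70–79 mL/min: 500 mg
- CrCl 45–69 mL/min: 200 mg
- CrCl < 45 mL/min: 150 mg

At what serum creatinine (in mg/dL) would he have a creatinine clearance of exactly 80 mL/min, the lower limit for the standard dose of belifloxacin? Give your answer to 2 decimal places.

Standard dose requires CrCl ≥ 80 mL/min.
Set (140 − 41) × 115 / (72 × SCr) = 80
SCr = (140 − 41) × 115 / (72 × 80) = 1.977 mg/dL

1.98 mg/dL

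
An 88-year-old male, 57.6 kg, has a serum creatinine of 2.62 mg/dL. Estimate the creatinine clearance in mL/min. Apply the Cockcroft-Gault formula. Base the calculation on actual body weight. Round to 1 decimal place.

CrCl = (140 − 88) × 57.6 / (72 × 2.62) = 2995.2 / 188.64 ≈ 15.9 mL/min

15.9 mL/min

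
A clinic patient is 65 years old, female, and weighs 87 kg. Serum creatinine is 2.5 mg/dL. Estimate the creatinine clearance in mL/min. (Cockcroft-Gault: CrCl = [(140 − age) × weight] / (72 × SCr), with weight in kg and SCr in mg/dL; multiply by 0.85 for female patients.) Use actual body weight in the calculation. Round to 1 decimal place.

CrCl = (140 − 65) × 87 / (72 × 2.5) × 0.85 = 6525.0 / 180.00 × 0.85 ≈ 30.8 mL/min

30.8 mL/min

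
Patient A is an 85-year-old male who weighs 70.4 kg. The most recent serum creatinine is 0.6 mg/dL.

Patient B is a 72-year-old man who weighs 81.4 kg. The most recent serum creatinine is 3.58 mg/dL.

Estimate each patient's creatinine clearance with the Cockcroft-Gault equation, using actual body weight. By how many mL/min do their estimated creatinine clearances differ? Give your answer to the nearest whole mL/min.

68 mL/min

Patient A: CrCl = (140 − 85) × 70.4 / (72 × 0.6) = 3872.0 / 43.20 ≈ 89.6 mL/min
Patient B: CrCl = (140 − 72) × 81.4 / (72 × 3.58) = 5535.2 / 257.76 ≈ 21.5 mL/min
|89.6 − 21.5| = 68.1 mL/min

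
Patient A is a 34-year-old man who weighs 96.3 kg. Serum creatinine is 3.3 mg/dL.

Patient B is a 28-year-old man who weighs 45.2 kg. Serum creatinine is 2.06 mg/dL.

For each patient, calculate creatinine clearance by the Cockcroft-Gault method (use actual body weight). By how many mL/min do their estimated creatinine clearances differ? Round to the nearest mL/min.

9 mL/min

Patient A: CrCl = (140 − 34) × 96.3 / (72 × 3.3) = 10207.8 / 237.60 ≈ 43.0 mL/min
Patient B: CrCl = (140 − 28) × 45.2 / (72 × 2.06) = 5062.4 / 148.32 ≈ 34.1 mL/min
|43.0 − 34.1| = 8.9 mL/min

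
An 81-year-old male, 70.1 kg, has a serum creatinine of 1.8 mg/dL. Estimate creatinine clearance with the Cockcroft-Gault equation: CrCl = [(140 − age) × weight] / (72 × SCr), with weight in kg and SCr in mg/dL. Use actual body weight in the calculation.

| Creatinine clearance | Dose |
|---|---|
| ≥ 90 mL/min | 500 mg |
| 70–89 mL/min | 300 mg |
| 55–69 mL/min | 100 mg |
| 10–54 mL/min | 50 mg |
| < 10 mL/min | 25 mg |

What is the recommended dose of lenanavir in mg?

50 mg

CrCl = (140 − 81) × 70.1 / (72 × 1.8) = 4135.9 / 129.60 ≈ 31.9 mL/min
CrCl ≈ 32 mL/min → bracket 10–54 mL/min.
Dose for this bracket: 50 mg.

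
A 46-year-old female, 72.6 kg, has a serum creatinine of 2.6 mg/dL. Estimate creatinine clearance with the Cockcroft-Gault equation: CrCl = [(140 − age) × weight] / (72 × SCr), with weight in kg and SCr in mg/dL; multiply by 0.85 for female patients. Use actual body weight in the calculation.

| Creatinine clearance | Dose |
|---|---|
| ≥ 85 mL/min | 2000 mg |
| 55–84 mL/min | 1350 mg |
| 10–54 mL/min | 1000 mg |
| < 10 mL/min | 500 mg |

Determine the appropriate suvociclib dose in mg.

1000 mg

CrCl = (140 − 46) × 72.6 / (72 × 2.6) × 0.85 = 6824.4 / 187.20 × 0.85 ≈ 31.0 mL/min
CrCl ≈ 31 mL/min → bracket 10–54 mL/min.
Dose for this bracket: 1000 mg.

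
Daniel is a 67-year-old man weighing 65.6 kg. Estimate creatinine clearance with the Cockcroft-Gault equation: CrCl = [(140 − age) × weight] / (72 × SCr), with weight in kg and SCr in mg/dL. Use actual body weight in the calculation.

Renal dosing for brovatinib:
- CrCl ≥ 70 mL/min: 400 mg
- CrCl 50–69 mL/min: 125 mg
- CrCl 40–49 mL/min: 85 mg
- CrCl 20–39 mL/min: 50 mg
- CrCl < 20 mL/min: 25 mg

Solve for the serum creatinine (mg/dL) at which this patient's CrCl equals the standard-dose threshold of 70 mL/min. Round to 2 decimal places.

0.95 mg/dL

Standard dose requires CrCl ≥ 70 mL/min.
Set (140 − 67) × 65.6 / (72 × SCr) = 70
SCr = (140 − 67) × 65.6 / (72 × 70) = 0.950 mg/dL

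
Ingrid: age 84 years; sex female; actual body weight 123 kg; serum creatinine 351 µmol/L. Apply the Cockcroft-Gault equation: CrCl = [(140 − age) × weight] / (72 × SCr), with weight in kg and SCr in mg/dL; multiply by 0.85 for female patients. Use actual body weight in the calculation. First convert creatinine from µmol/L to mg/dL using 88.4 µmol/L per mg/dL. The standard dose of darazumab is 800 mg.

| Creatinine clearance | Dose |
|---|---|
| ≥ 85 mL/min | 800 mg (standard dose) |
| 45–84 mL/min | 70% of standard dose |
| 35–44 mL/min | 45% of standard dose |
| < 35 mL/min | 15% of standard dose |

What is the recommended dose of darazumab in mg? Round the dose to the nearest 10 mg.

SCr = 351 / 88.4 = 3.971 mg/dL
CrCl = (140 − 84) × 123 / (72 × 3.971) × 0.85 = 6888.0 / 285.91 × 0.85 ≈ 20.5 mL/min
CrCl ≈ 20 mL/min → bracket < 35 mL/min.
15% of 800 mg = 120 mg

120 mg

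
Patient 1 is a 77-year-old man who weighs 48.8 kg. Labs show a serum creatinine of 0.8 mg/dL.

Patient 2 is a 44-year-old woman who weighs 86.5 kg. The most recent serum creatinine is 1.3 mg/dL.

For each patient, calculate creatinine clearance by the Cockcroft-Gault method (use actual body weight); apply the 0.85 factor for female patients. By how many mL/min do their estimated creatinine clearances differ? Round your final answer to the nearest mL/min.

Patient 1: CrCl = (140 − 77) × 48.8 / (72 × 0.8) = 3074.4 / 57.60 ≈ 53.4 mL/min
Patient 2: CrCl = (140 − 44) × 86.5 / (72 × 1.3) × 0.85 = 8304.0 / 93.60 × 0.85 ≈ 75.4 mL/min
|53.4 − 75.4| = 22.0 mL/min

22 mL/min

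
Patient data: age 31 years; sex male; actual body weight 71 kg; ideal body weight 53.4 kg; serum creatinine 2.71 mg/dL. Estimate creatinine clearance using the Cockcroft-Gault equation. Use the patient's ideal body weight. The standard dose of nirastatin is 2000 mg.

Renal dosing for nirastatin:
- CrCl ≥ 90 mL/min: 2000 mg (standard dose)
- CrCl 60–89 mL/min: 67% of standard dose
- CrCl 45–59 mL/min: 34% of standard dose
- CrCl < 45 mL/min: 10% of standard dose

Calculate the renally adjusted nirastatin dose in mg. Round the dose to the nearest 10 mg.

CrCl = (140 − 31) × 53.4 / (72 × 2.71) = 5820.6 / 195.12 ≈ 29.8 mL/min
CrCl ≈ 30 mL/min → bracket < 45 mL/min.
10% of 2000 mg = 200 mg

200 mg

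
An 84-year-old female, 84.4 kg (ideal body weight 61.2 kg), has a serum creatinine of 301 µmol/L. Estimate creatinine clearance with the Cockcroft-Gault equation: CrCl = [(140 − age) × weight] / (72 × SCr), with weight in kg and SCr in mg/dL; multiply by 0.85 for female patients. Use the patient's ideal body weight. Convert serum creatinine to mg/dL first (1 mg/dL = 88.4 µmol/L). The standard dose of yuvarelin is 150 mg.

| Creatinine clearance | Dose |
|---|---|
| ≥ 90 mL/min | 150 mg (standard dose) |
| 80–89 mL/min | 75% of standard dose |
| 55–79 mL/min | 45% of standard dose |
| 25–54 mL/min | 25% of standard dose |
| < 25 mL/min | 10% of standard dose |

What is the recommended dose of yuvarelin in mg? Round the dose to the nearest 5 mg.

15 mg

SCr = 301 / 88.4 = 3.405 mg/dL
CrCl = (140 − 84) × 61.2 / (72 × 3.405) × 0.85 = 3427.2 / 245.16 × 0.85 ≈ 11.9 mL/min
CrCl ≈ 12 mL/min → bracket < 25 mL/min.
10% of 150 mg = 15 mg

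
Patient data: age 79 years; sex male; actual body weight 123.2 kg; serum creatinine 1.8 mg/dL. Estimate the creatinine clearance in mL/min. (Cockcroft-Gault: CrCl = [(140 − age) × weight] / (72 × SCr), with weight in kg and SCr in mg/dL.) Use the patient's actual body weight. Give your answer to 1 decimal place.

CrCl = (140 − 79) × 123.2 / (72 × 1.8) = 7515.2 / 129.60 ≈ 58.0 mL/min

58.0 mL/min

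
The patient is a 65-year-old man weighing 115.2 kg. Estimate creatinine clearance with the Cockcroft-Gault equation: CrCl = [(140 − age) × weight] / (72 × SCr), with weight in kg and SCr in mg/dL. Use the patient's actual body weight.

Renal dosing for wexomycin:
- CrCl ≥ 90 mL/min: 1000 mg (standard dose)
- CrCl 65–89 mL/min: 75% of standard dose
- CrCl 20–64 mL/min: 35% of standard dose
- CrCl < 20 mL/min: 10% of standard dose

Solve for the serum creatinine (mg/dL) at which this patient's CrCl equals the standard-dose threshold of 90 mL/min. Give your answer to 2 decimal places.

Standard dose requires CrCl ≥ 90 mL/min.
Set (140 − 65) × 115.2 / (72 × SCr) = 90
SCr = (140 − 65) × 115.2 / (72 × 90) = 1.333 mg/dL

1.33 mg/dL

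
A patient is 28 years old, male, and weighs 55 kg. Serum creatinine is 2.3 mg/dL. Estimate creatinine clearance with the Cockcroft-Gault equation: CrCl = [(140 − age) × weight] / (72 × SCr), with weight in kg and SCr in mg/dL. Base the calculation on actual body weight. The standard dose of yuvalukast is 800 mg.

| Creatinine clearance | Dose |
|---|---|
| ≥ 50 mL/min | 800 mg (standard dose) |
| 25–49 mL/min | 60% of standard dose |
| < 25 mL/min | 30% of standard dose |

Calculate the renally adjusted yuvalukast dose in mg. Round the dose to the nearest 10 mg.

CrCl = (140 − 28) × 55 / (72 × 2.3) = 6160.0 / 165.60 ≈ 37.2 mL/min
CrCl ≈ 37 mL/min → bracket 25–49 mL/min.
60% of 800 mg = 480 mg

480 mg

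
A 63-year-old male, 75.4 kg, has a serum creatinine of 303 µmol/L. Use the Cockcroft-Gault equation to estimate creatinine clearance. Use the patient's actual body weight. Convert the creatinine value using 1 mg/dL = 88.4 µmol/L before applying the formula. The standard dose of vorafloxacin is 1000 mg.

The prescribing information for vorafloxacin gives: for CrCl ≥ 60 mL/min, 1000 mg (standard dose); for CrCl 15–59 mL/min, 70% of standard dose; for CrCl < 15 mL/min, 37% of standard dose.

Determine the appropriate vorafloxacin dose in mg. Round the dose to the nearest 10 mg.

700 mg

SCr = 303 / 88.4 = 3.428 mg/dL
CrCl = (140 − 63) × 75.4 / (72 × 3.428) = 5805.8 / 246.82 ≈ 23.5 mL/min
CrCl ≈ 24 mL/min → bracket 15–59 mL/min.
70% of 1000 mg = 700 mg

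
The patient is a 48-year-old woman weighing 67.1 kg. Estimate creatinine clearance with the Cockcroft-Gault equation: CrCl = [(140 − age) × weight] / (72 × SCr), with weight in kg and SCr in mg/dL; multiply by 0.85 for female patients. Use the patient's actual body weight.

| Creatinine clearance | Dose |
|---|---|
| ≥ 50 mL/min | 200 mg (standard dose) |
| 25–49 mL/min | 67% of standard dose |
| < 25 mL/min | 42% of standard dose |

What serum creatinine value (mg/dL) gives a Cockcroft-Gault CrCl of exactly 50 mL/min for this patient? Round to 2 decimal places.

1.46 mg/dL

Standard dose requires CrCl ≥ 50 mL/min.
Set (140 − 48) × 67.1 × 0.85 / (72 × SCr) = 50
SCr = (140 − 48) × 67.1 × 0.85 / (72 × 50) = 1.458 mg/dL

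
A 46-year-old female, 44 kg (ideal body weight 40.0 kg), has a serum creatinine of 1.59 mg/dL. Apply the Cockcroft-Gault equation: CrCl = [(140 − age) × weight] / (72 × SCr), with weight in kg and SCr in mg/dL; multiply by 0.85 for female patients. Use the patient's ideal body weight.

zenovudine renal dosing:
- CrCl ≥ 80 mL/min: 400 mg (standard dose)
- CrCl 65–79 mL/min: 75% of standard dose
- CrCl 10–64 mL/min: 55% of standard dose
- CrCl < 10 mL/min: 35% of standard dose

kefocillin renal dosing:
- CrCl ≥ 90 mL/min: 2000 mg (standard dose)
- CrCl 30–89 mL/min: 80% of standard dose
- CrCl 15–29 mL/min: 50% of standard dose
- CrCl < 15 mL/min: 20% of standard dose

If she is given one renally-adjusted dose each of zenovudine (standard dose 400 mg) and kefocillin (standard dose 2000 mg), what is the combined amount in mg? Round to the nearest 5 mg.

CrCl = (140 − 46) × 40 / (72 × 1.59) × 0.85 = 3760.0 / 114.48 × 0.85 ≈ 27.9 mL/min
CrCl ≈ 28 mL/min.
zenovudine: 10–64 mL/min → 55% of 400 mg = 220 mg.
kefocillin: 15–29 mL/min → 50% of 2000 mg = 1000 mg.
Total = 220 + 1000 = 1220 mg.

1220 mg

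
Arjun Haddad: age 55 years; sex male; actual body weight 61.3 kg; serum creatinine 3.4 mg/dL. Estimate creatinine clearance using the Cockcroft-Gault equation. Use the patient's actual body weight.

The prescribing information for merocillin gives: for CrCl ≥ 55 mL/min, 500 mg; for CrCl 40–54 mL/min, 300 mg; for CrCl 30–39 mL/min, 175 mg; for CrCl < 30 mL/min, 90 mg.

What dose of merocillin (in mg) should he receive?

90 mg

CrCl = (140 − 55) × 61.3 / (72 × 3.4) = 5210.5 / 244.80 ≈ 21.3 mL/min
CrCl ≈ 21 mL/min → bracket < 30 mL/min.
Dose for this bracket: 90 mg.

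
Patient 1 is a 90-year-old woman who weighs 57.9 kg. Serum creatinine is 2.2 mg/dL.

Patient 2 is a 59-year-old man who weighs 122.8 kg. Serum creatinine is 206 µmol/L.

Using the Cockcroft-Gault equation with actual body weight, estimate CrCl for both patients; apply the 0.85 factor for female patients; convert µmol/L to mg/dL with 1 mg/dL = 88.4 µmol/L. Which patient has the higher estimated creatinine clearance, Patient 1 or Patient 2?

Patient 2

Patient 1: CrCl = (140 − 90) × 57.9 / (72 × 2.2) × 0.85 = 2895.0 / 158.40 × 0.85 ≈ 15.5 mL/min
Patient 2: SCr = 206 / 88.4 = 2.33 mg/dL
Patient 2: CrCl = (140 − 59) × 122.8 / (72 × 2.33) = 9946.8 / 167.76 ≈ 59.3 mL/min
15.5 vs 59.3 mL/min → Patient 2 is higher.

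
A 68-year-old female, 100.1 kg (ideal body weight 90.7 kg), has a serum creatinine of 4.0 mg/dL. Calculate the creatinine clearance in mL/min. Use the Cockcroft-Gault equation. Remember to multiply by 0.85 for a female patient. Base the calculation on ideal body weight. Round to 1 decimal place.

CrCl = (140 − 68) × 90.7 / (72 × 4) × 0.85 = 6530.4 / 288.00 × 0.85 ≈ 19.3 mL/min

19.3 mL/min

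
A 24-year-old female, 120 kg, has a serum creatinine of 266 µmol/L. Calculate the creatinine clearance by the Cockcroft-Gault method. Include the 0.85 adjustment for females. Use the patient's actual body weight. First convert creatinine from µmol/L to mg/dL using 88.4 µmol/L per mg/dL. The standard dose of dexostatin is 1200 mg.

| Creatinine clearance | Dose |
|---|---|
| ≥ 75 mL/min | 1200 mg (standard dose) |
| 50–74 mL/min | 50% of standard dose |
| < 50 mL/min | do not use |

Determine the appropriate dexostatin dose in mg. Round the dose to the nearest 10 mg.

SCr = 266 / 88.4 = 3.009 mg/dL
CrCl = (140 − 24) × 120 / (72 × 3.009) × 0.85 = 13920.0 / 216.65 × 0.85 ≈ 54.6 mL/min
CrCl ≈ 55 mL/min → bracket 50–74 mL/min.
50% of 1200 mg = 600 mg

600 mg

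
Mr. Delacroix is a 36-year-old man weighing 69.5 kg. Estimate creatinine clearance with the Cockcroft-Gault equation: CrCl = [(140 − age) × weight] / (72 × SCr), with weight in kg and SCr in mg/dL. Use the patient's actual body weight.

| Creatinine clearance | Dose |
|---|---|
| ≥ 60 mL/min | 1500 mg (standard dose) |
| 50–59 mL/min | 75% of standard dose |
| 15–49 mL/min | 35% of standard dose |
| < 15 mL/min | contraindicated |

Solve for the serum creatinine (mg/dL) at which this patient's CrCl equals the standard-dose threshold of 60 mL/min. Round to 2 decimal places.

Standard dose requires CrCl ≥ 60 mL/min.
Set (140 − 36) × 69.5 / (72 × SCr) = 60
SCr = (140 − 36) × 69.5 / (72 × 60) = 1.673 mg/dL

1.67 mg/dL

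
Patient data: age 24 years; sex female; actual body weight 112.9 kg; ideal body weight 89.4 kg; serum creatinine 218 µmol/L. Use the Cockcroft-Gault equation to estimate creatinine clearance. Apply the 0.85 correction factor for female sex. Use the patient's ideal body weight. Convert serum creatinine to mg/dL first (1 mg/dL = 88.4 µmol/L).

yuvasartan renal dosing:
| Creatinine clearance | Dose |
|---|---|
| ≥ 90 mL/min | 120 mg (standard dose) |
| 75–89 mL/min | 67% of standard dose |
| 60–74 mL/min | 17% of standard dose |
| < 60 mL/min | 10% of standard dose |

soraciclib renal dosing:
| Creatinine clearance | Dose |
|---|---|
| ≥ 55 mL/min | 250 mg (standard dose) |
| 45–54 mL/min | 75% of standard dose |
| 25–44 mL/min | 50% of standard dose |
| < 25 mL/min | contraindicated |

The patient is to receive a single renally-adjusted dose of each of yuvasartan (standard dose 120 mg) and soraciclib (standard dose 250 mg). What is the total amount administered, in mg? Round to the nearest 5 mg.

SCr = 218 / 88.4 = 2.466 mg/dL
CrCl = (140 − 24) × 89.4 / (72 × 2.466) × 0.85 = 10370.4 / 177.55 × 0.85 ≈ 49.6 mL/min
CrCl ≈ 50 mL/min.
yuvasartan: < 60 mL/min → 10% of 120 mg = 12 mg.
soraciclib: 45–54 mL/min → 75% of 250 mg = 187.5 mg.
Total = 12 + 187.5 = 199.5 mg.

200 mg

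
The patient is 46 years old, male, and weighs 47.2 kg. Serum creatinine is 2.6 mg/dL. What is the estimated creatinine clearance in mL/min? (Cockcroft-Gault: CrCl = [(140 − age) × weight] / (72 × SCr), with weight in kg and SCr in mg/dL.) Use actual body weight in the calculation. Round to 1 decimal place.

23.7 mL/min

CrCl = (140 − 46) × 47.2 / (72 × 2.6) = 4436.8 / 187.20 ≈ 23.7 mL/min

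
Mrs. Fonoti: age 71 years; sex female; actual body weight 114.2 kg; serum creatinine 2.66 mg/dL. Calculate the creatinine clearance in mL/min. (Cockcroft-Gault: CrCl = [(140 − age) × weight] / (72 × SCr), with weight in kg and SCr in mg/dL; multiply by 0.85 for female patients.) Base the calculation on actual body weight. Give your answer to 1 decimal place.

CrCl = (140 − 71) × 114.2 / (72 × 2.66) × 0.85 = 7879.8 / 191.52 × 0.85 ≈ 35.0 mL/min

35.0 mL/min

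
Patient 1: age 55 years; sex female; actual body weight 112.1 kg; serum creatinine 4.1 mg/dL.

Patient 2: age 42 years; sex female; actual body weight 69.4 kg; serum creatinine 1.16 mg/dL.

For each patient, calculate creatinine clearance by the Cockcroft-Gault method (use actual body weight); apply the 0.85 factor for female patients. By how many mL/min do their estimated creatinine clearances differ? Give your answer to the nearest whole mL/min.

Patient 1: CrCl = (140 − 55) × 112.1 / (72 × 4.1) × 0.85 = 9528.5 / 295.20 × 0.85 ≈ 27.4 mL/min
Patient 2: CrCl = (140 − 42) × 69.4 / (72 × 1.16) × 0.85 = 6801.2 / 83.52 × 0.85 ≈ 69.2 mL/min
|27.4 − 69.2| = 41.8 mL/min

42 mL/min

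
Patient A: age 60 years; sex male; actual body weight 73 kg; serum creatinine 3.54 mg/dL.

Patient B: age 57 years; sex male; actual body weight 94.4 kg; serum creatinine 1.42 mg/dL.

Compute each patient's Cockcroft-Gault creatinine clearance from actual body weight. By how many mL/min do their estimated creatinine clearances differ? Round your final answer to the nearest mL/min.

54 mL/min

Patient A: CrCl = (140 − 60) × 73 / (72 × 3.54) = 5840.0 / 254.88 ≈ 22.9 mL/min
Patient B: CrCl = (140 − 57) × 94.4 / (72 × 1.42) = 7835.2 / 102.24 ≈ 76.6 mL/min
|22.9 − 76.6| = 53.7 mL/min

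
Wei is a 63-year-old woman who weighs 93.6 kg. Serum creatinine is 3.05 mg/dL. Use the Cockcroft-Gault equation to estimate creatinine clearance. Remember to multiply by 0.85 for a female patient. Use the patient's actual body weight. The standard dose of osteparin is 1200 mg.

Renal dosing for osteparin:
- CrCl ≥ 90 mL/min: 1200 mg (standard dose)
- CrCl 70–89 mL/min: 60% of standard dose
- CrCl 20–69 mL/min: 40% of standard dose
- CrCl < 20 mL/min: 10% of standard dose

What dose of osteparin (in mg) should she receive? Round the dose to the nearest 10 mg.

CrCl = (140 − 63) × 93.6 / (72 × 3.05) × 0.85 = 7207.2 / 219.60 × 0.85 ≈ 27.9 mL/min
CrCl ≈ 28 mL/min → bracket 20–69 mL/min.
40% of 1200 mg = 480 mg

480 mg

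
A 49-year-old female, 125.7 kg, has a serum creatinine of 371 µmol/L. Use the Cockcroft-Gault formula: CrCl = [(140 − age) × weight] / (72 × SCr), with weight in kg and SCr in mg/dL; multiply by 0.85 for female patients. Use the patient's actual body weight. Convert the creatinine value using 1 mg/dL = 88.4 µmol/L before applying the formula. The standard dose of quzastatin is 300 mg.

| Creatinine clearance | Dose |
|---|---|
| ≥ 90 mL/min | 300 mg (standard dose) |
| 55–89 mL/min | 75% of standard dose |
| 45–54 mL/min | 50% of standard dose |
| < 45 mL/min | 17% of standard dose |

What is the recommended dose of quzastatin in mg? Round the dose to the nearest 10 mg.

50 mg

SCr = 371 / 88.4 = 4.197 mg/dL
CrCl = (140 − 49) × 125.7 / (72 × 4.197) × 0.85 = 11438.7 / 302.18 × 0.85 ≈ 32.2 mL/min
CrCl ≈ 32 mL/min → bracket < 45 mL/min.
17% of 300 mg = 51 mg → 50 mg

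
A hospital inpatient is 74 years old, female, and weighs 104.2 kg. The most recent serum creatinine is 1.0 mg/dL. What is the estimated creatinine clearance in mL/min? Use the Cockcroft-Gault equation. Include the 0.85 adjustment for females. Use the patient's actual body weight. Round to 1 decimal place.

CrCl = (140 − 74) × 104.2 / (72 × 1) × 0.85 = 6877.2 / 72.00 × 0.85 ≈ 81.2 mL/min

81.2 mL/min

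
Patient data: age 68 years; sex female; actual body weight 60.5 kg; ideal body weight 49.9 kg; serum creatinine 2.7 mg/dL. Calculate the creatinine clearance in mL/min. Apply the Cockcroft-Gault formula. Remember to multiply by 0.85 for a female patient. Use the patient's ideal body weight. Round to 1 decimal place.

15.7 mL/min

CrCl = (140 − 68) × 49.9 / (72 × 2.7) × 0.85 = 3592.8 / 194.40 × 0.85 ≈ 15.7 mL/min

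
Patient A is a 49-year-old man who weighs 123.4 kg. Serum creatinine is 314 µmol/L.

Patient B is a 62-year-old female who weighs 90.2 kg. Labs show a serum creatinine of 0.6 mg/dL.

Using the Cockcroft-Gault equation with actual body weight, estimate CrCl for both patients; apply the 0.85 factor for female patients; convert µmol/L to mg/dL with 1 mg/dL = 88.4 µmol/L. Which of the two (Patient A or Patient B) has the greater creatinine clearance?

Patient A: SCr = 314 / 88.4 = 3.552 mg/dL
Patient A: CrCl = (140 − 49) × 123.4 / (72 × 3.552) = 11229.4 / 255.74 ≈ 43.9 mL/min
Patient B: CrCl = (140 − 62) × 90.2 / (72 × 0.6) × 0.85 = 7035.6 / 43.20 × 0.85 ≈ 138.4 mL/min
43.9 vs 138.4 mL/min → Patient B is higher.

Patient B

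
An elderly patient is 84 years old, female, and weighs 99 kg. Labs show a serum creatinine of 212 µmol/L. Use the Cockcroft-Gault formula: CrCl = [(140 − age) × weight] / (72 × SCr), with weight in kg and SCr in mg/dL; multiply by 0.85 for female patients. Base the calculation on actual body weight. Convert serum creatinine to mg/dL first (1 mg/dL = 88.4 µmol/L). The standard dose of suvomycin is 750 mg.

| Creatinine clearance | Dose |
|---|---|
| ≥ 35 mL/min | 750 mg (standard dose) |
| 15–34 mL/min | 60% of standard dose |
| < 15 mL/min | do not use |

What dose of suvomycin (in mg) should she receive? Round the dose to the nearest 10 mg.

SCr = 212 / 88.4 = 2.398 mg/dL
CrCl = (140 − 84) × 99 / (72 × 2.398) × 0.85 = 5544.0 / 172.66 × 0.85 ≈ 27.3 mL/min
CrCl ≈ 27 mL/min → bracket 15–34 mL/min.
60% of 750 mg = 450 mg

450 mg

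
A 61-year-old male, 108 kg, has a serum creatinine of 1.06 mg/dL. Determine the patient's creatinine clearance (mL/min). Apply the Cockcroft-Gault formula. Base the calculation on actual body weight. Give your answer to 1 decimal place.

CrCl = (140 − 61) × 108 / (72 × 1.06) = 8532.0 / 76.32 ≈ 111.8 mL/min

111.8 mL/min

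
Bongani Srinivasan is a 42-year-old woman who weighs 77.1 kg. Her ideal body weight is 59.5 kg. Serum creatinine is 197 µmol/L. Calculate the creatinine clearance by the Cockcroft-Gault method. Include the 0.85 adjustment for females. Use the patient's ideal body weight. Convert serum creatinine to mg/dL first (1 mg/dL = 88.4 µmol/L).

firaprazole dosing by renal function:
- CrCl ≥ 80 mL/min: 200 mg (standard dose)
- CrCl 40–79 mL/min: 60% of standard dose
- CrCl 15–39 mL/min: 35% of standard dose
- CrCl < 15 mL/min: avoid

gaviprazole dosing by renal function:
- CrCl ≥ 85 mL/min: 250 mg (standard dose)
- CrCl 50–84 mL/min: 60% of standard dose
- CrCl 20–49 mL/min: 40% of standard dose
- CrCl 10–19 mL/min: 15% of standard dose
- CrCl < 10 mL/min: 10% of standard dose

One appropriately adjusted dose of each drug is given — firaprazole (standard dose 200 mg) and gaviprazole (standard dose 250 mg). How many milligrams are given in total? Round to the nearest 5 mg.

SCr = 197 / 88.4 = 2.229 mg/dL
CrCl = (140 − 42) × 59.5 / (72 × 2.229) × 0.85 = 5831.0 / 160.49 × 0.85 ≈ 30.9 mL/min
CrCl ≈ 31 mL/min.
firaprazole: 15–39 mL/min → 35% of 200 mg = 70 mg.
gaviprazole: 20–49 mL/min → 40% of 250 mg = 100 mg.
Total = 70 + 100 = 170 mg.

170 mg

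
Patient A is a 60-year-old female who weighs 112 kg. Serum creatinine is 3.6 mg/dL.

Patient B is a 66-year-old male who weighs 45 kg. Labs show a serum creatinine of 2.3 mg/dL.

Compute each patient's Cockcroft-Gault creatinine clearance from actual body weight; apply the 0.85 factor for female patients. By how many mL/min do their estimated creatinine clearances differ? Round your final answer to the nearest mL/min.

Patient A: CrCl = (140 − 60) × 112 / (72 × 3.6) × 0.85 = 8960.0 / 259.20 × 0.85 ≈ 29.4 mL/min
Patient B: CrCl = (140 − 66) × 45 / (72 × 2.3) = 3330.0 / 165.60 ≈ 20.1 mL/min
|29.4 − 20.1| = 9.3 mL/min

9 mL/min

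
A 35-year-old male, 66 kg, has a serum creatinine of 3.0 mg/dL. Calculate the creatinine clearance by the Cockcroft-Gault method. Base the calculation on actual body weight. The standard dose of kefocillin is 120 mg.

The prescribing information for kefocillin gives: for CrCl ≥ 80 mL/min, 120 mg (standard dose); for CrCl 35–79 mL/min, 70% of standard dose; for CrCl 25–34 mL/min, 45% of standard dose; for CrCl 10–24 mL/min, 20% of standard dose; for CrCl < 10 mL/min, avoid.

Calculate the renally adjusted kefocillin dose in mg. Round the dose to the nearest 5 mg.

55 mg

CrCl = (140 − 35) × 66 / (72 × 3) = 6930.0 / 216.00 ≈ 32.1 mL/min
CrCl ≈ 32 mL/min → bracket 25–34 mL/min.
45% of 120 mg = 54 mg → 55 mg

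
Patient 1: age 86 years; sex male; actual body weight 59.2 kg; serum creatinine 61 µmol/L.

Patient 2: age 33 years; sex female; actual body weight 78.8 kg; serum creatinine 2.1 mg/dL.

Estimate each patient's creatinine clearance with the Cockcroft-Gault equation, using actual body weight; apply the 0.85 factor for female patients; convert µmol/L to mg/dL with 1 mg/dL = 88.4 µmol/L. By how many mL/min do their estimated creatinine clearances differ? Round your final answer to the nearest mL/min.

Patient 1: SCr = 61 / 88.4 = 0.69 mg/dL
Patient 1: CrCl = (140 − 86) × 59.2 / (72 × 0.69) = 3196.8 / 49.68 ≈ 64.3 mL/min
Patient 2: CrCl = (140 − 33) × 78.8 / (72 × 2.1) × 0.85 = 8431.6 / 151.20 × 0.85 ≈ 47.4 mL/min
|64.3 − 47.4| = 16.9 mL/min

17 mL/min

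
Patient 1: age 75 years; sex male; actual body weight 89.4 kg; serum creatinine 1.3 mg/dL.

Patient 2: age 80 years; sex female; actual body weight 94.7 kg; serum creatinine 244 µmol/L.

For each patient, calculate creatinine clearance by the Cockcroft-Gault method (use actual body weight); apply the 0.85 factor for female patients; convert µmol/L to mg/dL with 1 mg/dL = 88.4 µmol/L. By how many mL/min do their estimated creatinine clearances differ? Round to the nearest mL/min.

Patient 1: CrCl = (140 − 75) × 89.4 / (72 × 1.3) = 5811.0 / 93.60 ≈ 62.1 mL/min
Patient 2: SCr = 244 / 88.4 = 2.76 mg/dL
Patient 2: CrCl = (140 − 80) × 94.7 / (72 × 2.76) × 0.85 = 5682.0 / 198.72 × 0.85 ≈ 24.3 mL/min
|62.1 − 24.3| = 37.8 mL/min

38 mL/min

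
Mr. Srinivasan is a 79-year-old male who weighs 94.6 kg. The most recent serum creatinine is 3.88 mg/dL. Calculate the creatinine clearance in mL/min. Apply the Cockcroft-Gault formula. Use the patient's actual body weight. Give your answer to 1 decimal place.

CrCl = (140 − 79) × 94.6 / (72 × 3.88) = 5770.6 / 279.36 ≈ 20.7 mL/min

20.7 mL/min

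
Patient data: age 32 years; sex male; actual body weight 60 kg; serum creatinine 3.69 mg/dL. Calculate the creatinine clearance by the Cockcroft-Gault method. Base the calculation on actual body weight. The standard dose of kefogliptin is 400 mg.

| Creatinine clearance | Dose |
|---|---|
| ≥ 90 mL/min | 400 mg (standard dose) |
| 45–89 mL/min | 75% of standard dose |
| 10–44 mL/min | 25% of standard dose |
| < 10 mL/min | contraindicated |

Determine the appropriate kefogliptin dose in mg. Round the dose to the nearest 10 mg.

100 mg

CrCl = (140 − 32) × 60 / (72 × 3.69) = 6480.0 / 265.68 ≈ 24.4 mL/min
CrCl ≈ 24 mL/min → bracket 10–44 mL/min.
25% of 400 mg = 100 mg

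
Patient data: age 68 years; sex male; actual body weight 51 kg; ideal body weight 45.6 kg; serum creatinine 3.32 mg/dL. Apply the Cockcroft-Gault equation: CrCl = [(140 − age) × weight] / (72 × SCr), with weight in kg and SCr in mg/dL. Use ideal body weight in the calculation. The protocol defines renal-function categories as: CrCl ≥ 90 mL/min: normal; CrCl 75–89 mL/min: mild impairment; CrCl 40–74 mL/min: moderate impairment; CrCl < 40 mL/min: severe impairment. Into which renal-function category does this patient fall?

CrCl = (140 − 68) × 45.6 / (72 × 3.32) = 3283.2 / 239.04 ≈ 13.7 mL/min
14 mL/min falls in the 'severe impairment' range.

severe impairment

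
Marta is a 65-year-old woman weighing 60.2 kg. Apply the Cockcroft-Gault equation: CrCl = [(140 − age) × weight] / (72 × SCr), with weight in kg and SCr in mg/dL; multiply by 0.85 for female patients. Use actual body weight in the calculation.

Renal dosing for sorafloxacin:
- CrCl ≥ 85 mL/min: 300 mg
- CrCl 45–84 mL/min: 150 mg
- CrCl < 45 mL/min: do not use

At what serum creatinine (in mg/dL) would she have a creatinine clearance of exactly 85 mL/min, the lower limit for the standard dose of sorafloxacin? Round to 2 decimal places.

0.63 mg/dL

Standard dose requires CrCl ≥ 85 mL/min.
Set (140 − 65) × 60.2 × 0.85 / (72 × SCr) = 85
SCr = (140 − 65) × 60.2 × 0.85 / (72 × 85) = 0.627 mg/dL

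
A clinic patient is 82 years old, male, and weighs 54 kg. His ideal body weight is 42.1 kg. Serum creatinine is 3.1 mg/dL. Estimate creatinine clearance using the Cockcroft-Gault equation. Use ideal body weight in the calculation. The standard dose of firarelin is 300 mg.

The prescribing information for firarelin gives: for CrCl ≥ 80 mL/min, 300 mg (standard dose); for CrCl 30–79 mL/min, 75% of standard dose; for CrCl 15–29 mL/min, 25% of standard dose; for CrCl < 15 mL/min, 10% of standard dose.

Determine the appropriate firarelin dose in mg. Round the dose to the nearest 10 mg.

CrCl = (140 − 82) × 42.1 / (72 × 3.1) = 2441.8 / 223.20 ≈ 10.9 mL/min
CrCl ≈ 11 mL/min → bracket < 15 mL/min.
10% of 300 mg = 30 mg

30 mg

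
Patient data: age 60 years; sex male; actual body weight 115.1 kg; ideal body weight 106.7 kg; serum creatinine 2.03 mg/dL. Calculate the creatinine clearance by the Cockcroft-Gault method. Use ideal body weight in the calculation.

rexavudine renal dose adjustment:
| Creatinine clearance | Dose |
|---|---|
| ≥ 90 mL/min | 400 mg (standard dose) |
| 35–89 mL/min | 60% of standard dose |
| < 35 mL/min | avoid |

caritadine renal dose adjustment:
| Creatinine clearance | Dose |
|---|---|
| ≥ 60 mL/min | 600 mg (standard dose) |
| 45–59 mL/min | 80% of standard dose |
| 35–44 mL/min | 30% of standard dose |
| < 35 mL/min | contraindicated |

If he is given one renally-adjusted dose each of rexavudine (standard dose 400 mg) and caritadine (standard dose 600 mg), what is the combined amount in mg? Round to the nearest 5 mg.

720 mg

CrCl = (140 − 60) × 106.7 / (72 × 2.03) = 8536.0 / 146.16 ≈ 58.4 mL/min
CrCl ≈ 58 mL/min.
rexavudine: 35–89 mL/min → 60% of 400 mg = 240 mg.
caritadine: 45–59 mL/min → 80% of 600 mg = 480 mg.
Total = 240 + 480 = 720 mg.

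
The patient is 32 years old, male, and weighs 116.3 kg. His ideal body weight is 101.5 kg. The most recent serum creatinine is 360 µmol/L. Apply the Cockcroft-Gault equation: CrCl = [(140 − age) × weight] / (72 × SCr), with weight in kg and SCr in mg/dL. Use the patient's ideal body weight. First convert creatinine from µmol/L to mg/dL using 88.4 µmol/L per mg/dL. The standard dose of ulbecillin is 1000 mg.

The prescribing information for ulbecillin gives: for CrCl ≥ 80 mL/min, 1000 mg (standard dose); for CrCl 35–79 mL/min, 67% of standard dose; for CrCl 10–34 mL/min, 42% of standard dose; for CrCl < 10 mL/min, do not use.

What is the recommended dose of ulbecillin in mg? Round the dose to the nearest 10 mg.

SCr = 360 / 88.4 = 4.072 mg/dL
CrCl = (140 − 32) × 101.5 / (72 × 4.072) = 10962.0 / 293.18 ≈ 37.4 mL/min
CrCl ≈ 37 mL/min → bracket 35–79 mL/min.
67% of 1000 mg = 670 mg

670 mg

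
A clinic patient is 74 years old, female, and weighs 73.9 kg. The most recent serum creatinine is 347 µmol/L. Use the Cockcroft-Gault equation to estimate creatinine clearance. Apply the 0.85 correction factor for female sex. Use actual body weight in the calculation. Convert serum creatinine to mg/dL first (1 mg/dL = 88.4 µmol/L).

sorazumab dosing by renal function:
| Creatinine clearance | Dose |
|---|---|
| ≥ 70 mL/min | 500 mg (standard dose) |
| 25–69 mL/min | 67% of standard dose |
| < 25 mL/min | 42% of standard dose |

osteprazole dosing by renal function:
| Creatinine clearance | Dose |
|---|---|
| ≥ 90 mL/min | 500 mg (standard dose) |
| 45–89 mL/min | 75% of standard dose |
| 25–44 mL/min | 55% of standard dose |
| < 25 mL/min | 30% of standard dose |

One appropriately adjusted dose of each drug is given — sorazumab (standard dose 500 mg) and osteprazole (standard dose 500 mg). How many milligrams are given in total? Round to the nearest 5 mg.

SCr = 347 / 88.4 = 3.925 mg/dL
CrCl = (140 − 74) × 73.9 / (72 × 3.925) × 0.85 = 4877.4 / 282.60 × 0.85 ≈ 14.7 mL/min
CrCl ≈ 15 mL/min.
sorazumab: < 25 mL/min → 42% of 500 mg = 210 mg.
osteprazole: < 25 mL/min → 30% of 500 mg = 150 mg.
Total = 210 + 150 = 360 mg.

360 mg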